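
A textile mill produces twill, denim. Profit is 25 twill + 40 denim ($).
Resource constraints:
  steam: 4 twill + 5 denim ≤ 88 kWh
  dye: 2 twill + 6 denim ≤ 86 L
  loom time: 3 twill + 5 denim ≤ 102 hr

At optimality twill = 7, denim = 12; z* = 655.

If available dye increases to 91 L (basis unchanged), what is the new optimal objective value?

Check each constraint at x*: steam 88/88 (tight); dye 86/86 (tight); loom time 81/102 (slack 21).
By complementary slackness, y = 0 for the non-binding constraint.
Dual feasibility on the basic columns requires 4·y_steam + 2·y_dye = 25, 5·y_steam + 6·y_dye = 40.
→ y_steam = 5 and y_dye = 2.5.
Δz = y_dye·Δb = 2.5 × (5) = 12.5, so new z* = 655 + 12.5 = 667.5.

667.5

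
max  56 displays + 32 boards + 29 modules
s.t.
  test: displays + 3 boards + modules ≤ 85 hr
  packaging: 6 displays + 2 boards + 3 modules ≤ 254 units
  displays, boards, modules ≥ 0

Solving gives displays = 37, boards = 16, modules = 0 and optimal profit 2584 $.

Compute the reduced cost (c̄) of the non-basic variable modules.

-1.5

Check each constraint at x*: test 85/85 (tight); packaging 254/254 (tight).
Dual feasibility on the basic columns requires 1·y_test + 6·y_packaging = 56, 3·y_test + 2·y_packaging = 32.
This yields shadow prices y_test = 5, y_packaging = 8.5.
Reduced cost of modules: c₃ − yᵀa₃ = 29 − (5·1 + 8.5·3) = 29 − 30.5 = -1.5.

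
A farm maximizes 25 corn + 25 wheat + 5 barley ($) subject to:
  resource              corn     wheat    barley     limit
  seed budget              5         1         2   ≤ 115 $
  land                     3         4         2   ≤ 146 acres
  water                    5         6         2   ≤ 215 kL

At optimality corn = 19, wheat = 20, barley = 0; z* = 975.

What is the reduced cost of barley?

-5

Check each constraint at x*: seed budget 115/115 (tight); land 137/146 (slack 9); water 215/215 (tight).
Slack constraints have shadow price 0 (complementary slackness).
The binding rows give the dual system: 5·y_seed budget + 5·y_water = 25 and 1·y_seed budget + 6·y_water = 25.
Solving: y_seed budget = 1, y_water = 4.
Reduced cost of barley: c₃ − yᵀa₃ = 5 − (1·2 + 4·2) = 5 − 10 = -5.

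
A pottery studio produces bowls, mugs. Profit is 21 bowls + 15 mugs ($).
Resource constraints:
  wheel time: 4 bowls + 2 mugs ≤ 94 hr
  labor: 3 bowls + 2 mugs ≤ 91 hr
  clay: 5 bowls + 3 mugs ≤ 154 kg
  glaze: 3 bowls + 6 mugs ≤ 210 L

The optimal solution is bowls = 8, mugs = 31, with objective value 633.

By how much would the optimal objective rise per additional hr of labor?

0

At the optimum: wheel time uses 94 of 94 (binding); labor uses 86 of 91 (slack = 5); clay uses 133 of 154 (slack = 21); glaze uses 210 of 210 (binding).
By complementary slackness, y = 0 for the non-binding constraints.
From A_Bᵀ y = c: 4·y_wheel time + 3·y_glaze = 21; 2·y_wheel time + 6·y_glaze = 15.
This yields shadow prices y_wheel time = 4.5, y_glaze = 1.
Shadow price of labor = 0.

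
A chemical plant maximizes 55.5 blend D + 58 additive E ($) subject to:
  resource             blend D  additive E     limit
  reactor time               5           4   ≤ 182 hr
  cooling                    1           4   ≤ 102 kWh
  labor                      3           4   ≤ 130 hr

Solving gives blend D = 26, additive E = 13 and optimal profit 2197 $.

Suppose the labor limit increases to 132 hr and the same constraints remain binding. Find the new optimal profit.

2214

Binding: reactor time and labor. Non-binding: cooling (24 unused).
Slack constraints have shadow price 0 (complementary slackness).
From A_Bᵀ y = c: 5·y_reactor time + 3·y_labor = 55.5; 4·y_reactor time + 4·y_labor = 58.
→ y_reactor time = 6 and y_labor = 8.5.
Δz = y_labor·Δb = 8.5 × (2) = 17, so new z* = 2197 + 17 = 2214.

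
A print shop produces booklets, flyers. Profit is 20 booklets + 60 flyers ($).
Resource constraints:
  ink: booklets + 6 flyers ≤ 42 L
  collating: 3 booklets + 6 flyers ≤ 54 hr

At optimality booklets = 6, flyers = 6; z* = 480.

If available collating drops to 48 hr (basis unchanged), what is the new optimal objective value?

450

At the optimum: ink uses 42 of 42 (binding); collating uses 54 of 54 (binding).
From A_Bᵀ y = c: 1·y_ink + 3·y_collating = 20; 6·y_ink + 6·y_collating = 60.
Solving: y_ink = 5, y_collating = 5.
Δz = y_collating·Δb = 5 × (-6) = -30, so new z* = 480 − 30 = 450.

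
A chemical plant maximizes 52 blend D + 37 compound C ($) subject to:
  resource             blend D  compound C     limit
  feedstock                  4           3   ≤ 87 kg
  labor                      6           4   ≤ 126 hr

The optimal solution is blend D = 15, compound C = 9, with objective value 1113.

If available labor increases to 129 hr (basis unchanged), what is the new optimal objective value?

Both feedstock and labor are binding at x*.
The binding rows give the dual system: 4·y_feedstock + 6·y_labor = 52 and 3·y_feedstock + 4·y_labor = 37.
This yields shadow prices y_feedstock = 7, y_labor = 4.
Δz = y_labor·Δb = 4 × (3) = 12, so new z* = 1113 + 12 = 1125.

1125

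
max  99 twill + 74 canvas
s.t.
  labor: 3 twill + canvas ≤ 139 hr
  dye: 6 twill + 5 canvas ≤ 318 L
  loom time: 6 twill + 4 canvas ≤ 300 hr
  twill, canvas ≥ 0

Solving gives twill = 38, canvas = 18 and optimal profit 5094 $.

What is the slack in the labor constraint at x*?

labor used = 3·38 + 1·18 = 132; slack = 139 − 132 = 7.

7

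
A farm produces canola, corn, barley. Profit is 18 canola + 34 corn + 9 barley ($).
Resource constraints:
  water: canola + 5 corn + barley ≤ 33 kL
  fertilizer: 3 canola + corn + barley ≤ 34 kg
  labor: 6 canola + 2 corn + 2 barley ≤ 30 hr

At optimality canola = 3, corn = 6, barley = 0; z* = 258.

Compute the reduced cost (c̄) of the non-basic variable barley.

-1

Check each constraint at x*: water 33/33 (tight); fertilizer 15/34 (slack 19); labor 30/30 (tight).
Slack constraints have shadow price 0 (complementary slackness).
Dual feasibility on the basic columns requires 1·y_water + 6·y_labor = 18, 5·y_water + 2·y_labor = 34.
Solving: y_water = 6, y_labor = 2.
Reduced cost of barley: c₃ − yᵀa₃ = 9 − (6·1 + 2·2) = 9 − 10 = -1.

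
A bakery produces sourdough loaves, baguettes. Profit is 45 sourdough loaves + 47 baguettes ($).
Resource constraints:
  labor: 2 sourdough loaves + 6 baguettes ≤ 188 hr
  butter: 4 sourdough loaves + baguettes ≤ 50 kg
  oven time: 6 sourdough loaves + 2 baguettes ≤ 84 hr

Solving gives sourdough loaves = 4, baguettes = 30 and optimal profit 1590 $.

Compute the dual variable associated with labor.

6

Binding: labor and oven time. Non-binding: butter (4 unused).
By complementary slackness, y = 0 for the non-binding constraint.
Dual feasibility on the basic columns requires 2·y_labor + 6·y_oven time = 45, 6·y_labor + 2·y_oven time = 47.
This yields shadow prices y_labor = 6, y_oven time = 5.5.
Shadow price of labor = 6.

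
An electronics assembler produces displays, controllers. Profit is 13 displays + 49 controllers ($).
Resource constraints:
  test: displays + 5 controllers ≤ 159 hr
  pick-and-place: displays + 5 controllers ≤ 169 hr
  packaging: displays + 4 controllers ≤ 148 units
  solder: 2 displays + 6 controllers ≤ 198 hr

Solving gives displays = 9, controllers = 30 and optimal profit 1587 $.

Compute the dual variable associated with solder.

Binding: test and solder. Non-binding: pick-and-place (10 unused), packaging (19 unused).
Slack constraints have shadow price 0 (complementary slackness).
Dual feasibility on the basic columns requires 1·y_test + 2·y_solder = 13, 5·y_test + 6·y_solder = 49.
This yields shadow prices y_test = 5, y_solder = 4.
Shadow price of solder = 4.

4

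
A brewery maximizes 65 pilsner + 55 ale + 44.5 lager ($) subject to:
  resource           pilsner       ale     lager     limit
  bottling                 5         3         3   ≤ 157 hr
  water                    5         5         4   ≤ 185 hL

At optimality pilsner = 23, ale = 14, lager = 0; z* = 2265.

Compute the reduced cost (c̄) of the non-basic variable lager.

-2.5

Check each constraint at x*: bottling 157/157 (tight); water 185/185 (tight).
The binding rows give the dual system: 5·y_bottling + 5·y_water = 65 and 3·y_bottling + 5·y_water = 55.
→ y_bottling = 5 and y_water = 8.
Reduced cost of lager: c₃ − yᵀa₃ = 44.5 − (5·3 + 8·4) = 44.5 − 47 = -2.5.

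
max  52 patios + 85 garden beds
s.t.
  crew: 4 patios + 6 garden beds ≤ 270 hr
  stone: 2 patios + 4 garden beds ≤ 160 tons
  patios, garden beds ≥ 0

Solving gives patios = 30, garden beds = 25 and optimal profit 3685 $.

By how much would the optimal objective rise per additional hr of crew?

Both crew and stone are binding at x*.
From A_Bᵀ y = c: 4·y_crew + 2·y_stone = 52; 6·y_crew + 4·y_stone = 85.
This yields shadow prices y_crew = 9.5, y_stone = 7.
Shadow price of crew = 9.5.

9.5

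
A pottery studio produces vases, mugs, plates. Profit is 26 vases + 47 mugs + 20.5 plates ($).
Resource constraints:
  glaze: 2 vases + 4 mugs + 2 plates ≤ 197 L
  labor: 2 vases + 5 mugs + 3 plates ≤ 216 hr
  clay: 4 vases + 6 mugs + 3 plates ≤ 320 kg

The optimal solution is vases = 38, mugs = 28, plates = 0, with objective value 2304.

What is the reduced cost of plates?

-5

Check each constraint at x*: glaze 188/197 (slack 9); labor 216/216 (tight); clay 320/320 (tight).
By complementary slackness, y = 0 for the non-binding constraint.
The binding rows give the dual system: 2·y_labor + 4·y_clay = 26 and 5·y_labor + 6·y_clay = 47.
Solving: y_labor = 4, y_clay = 4.5.
Reduced cost of plates: c₃ − yᵀa₃ = 20.5 − (4·3 + 4.5·3) = 20.5 − 25.5 = -5.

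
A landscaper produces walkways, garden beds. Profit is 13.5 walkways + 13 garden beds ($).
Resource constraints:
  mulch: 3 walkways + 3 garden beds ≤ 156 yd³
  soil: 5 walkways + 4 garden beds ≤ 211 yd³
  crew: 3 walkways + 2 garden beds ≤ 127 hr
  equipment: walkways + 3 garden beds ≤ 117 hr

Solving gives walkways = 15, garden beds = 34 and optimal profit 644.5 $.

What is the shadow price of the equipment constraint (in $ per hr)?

At the optimum: mulch uses 147 of 156 (slack = 9); soil uses 211 of 211 (binding); crew uses 113 of 127 (slack = 14); equipment uses 117 of 117 (binding).
By complementary slackness, y = 0 for the non-binding constraints.
Dual feasibility on the basic columns requires 5·y_soil + 1·y_equipment = 13.5, 4·y_soil + 3·y_equipment = 13.
→ y_soil = 2.5 and y_equipment = 1.
Shadow price of equipment = 1.

1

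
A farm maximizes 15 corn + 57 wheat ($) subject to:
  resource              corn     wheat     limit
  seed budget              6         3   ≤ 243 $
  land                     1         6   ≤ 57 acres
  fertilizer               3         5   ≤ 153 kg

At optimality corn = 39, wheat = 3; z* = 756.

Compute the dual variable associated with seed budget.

At the optimum: seed budget uses 243 of 243 (binding); land uses 57 of 57 (binding); fertilizer uses 132 of 153 (slack = 21).
Since fertilizer is not tight, its dual is 0.
From A_Bᵀ y = c: 6·y_seed budget + 1·y_land = 15; 3·y_seed budget + 6·y_land = 57.
Solving: y_seed budget = 1, y_land = 9.
Shadow price of seed budget = 1.

1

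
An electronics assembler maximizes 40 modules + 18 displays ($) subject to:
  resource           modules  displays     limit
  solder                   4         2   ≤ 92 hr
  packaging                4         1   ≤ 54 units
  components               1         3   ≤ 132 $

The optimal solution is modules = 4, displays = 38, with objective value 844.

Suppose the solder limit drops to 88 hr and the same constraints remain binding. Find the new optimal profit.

812

At the optimum: solder uses 92 of 92 (binding); packaging uses 54 of 54 (binding); components uses 118 of 132 (slack = 14).
Since components is not tight, its dual is 0.
Dual feasibility on the basic columns requires 4·y_solder + 4·y_packaging = 40, 2·y_solder + 1·y_packaging = 18.
→ y_solder = 8 and y_packaging = 2.
Δz = y_solder·Δb = 8 × (-4) = -32, so new z* = 844 − 32 = 812.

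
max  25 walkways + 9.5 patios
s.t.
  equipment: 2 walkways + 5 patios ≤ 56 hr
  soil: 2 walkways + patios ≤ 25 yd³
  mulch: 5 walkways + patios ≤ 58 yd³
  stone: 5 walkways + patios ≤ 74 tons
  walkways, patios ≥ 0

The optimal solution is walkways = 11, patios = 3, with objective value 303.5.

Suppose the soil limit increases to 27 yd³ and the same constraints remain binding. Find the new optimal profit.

318.5

At the optimum: equipment uses 37 of 56 (slack = 19); soil uses 25 of 25 (binding); mulch uses 58 of 58 (binding); stone uses 58 of 74 (slack = 16).
By complementary slackness, y = 0 for the non-binding constraints.
The binding rows give the dual system: 2·y_soil + 5·y_mulch = 25 and 1·y_soil + 1·y_mulch = 9.5.
This yields shadow prices y_soil = 7.5, y_mulch = 2.
Δz = y_soil·Δb = 7.5 × (2) = 15, so new z* = 303.5 + 15 = 318.5.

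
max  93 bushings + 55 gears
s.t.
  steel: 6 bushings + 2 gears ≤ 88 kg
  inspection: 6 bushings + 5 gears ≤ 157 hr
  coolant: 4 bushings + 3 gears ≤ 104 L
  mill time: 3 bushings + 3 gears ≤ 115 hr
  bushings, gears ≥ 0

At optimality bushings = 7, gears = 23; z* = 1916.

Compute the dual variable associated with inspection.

At the optimum: steel uses 88 of 88 (binding); inspection uses 157 of 157 (binding); coolant uses 97 of 104 (slack = 7); mill time uses 90 of 115 (slack = 25).
Slack constraints have shadow price 0 (complementary slackness).
Dual feasibility on the basic columns requires 6·y_steel + 6·y_inspection = 93, 2·y_steel + 5·y_inspection = 55.
This yields shadow prices y_steel = 7.5, y_inspection = 8.
Shadow price of inspection = 8.

8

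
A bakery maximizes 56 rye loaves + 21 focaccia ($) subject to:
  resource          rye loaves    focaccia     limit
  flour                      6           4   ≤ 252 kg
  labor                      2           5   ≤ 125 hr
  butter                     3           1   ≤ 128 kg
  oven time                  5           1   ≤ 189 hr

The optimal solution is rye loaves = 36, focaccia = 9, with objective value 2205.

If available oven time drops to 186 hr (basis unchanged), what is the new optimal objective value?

Check each constraint at x*: flour 252/252 (tight); labor 117/125 (slack 8); butter 117/128 (slack 11); oven time 189/189 (tight).
Slack constraints have shadow price 0 (complementary slackness).
The binding rows give the dual system: 6·y_flour + 5·y_oven time = 56 and 4·y_flour + 1·y_oven time = 21.
This yields shadow prices y_flour = 3.5, y_oven time = 7.
Δz = y_oven time·Δb = 7 × (-3) = -21, so new z* = 2205 − 21 = 2184.

2184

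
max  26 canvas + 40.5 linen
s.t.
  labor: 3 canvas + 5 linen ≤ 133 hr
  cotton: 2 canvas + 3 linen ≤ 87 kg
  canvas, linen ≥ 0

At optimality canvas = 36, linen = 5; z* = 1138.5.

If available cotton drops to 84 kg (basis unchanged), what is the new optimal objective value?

1113

Check each constraint at x*: labor 133/133 (tight); cotton 87/87 (tight).
The binding rows give the dual system: 3·y_labor + 2·y_cotton = 26 and 5·y_labor + 3·y_cotton = 40.5.
→ y_labor = 3 and y_cotton = 8.5.
Δz = y_cotton·Δb = 8.5 × (-3) = -25.5, so new z* = 1138.5 − 25.5 = 1113.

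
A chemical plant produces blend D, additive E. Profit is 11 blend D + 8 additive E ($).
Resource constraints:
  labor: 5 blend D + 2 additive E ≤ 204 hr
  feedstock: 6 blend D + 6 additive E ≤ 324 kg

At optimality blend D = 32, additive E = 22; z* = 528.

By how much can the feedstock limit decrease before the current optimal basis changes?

79.2

Binding constraints: labor, feedstock. The basis is B = [[5,2],[6,6]] with det 18.
Per unit decrease in feedstock, x* moves by d = (0.1111, -0.2778).
The basis stays optimal until additive E reaches 0; allowable decrease = 79.2 kg.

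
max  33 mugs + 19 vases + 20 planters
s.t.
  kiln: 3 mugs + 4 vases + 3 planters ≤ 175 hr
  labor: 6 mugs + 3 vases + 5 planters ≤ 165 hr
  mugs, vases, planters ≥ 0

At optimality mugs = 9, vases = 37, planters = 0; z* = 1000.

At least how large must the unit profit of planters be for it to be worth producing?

28

Check each constraint at x*: kiln 175/175 (tight); labor 165/165 (tight).
Dual feasibility on the basic columns requires 3·y_kiln + 6·y_labor = 33, 4·y_kiln + 3·y_labor = 19.
This yields shadow prices y_kiln = 1, y_labor = 5.
planters enters the basis when its profit ≥ yᵀa₃ = 1·3 + 5·5 = 28.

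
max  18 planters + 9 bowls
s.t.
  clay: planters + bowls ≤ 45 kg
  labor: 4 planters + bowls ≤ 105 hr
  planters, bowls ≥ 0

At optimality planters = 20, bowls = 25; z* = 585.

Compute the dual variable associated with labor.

Both clay and labor are binding at x*.
The binding rows give the dual system: 1·y_clay + 4·y_labor = 18 and 1·y_clay + 1·y_labor = 9.
This yields shadow prices y_clay = 6, y_labor = 3.
Shadow price of labor = 3.

3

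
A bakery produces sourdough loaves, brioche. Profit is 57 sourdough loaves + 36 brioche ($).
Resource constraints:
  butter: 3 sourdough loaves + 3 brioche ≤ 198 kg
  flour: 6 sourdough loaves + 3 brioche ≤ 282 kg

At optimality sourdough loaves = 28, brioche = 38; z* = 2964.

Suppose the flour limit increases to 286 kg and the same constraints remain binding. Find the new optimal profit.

Both butter and flour are binding at x*.
Dual feasibility on the basic columns requires 3·y_butter + 6·y_flour = 57, 3·y_butter + 3·y_flour = 36.
Solving: y_butter = 5, y_flour = 7.
Δz = y_flour·Δb = 7 × (4) = 28, so new z* = 2964 + 28 = 2992.

2992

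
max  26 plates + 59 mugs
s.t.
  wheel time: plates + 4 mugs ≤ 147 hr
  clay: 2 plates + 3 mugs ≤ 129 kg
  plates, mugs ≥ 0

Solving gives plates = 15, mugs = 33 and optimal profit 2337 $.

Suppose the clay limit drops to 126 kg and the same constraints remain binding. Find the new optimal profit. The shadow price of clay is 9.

Δb = -3, so new z* = 2337 + (9)·(-3) = 2337 − 27 = 2310.

2310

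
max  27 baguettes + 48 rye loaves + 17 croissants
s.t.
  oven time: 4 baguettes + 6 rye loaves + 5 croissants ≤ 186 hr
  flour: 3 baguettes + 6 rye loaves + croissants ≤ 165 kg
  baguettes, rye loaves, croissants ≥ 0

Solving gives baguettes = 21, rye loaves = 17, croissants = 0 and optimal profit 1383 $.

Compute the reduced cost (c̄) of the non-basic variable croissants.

Check each constraint at x*: oven time 186/186 (tight); flour 165/165 (tight).
From A_Bᵀ y = c: 4·y_oven time + 3·y_flour = 27; 6·y_oven time + 6·y_flour = 48.
Solving: y_oven time = 3, y_flour = 5.
Reduced cost of croissants: c₃ − yᵀa₃ = 17 − (3·5 + 5·1) = 17 − 20 = -3.

-3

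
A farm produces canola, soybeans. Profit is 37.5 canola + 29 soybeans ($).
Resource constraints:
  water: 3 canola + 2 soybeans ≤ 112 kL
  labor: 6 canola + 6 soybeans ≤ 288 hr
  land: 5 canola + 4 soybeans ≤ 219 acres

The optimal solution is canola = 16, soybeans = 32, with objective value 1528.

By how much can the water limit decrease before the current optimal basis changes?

16

Binding constraints: water, labor. The basis is B = [[3,2],[6,6]] with det 6.
Per unit decrease in water, x* moves by d = (-1, 1).
The basis stays optimal until canola reaches 0; allowable decrease = 16 kL.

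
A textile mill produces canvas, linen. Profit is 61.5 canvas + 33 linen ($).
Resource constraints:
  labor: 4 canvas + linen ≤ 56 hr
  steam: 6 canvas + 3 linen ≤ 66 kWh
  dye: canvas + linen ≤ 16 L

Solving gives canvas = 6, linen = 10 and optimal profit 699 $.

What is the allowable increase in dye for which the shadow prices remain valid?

Binding constraints: steam, dye. The basis is B = [[6,3],[1,1]] with det 3.
Per unit increase in dye, x* moves by d = (-1, 2).
The basis stays optimal until canvas reaches 0; allowable increase = 6 L.

6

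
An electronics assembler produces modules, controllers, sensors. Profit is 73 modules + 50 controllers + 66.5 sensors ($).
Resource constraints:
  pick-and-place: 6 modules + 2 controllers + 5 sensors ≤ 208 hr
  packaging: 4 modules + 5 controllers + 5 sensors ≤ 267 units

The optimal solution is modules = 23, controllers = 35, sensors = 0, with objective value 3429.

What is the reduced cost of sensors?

-6

Check each constraint at x*: pick-and-place 208/208 (tight); packaging 267/267 (tight).
From A_Bᵀ y = c: 6·y_pick-and-place + 4·y_packaging = 73; 2·y_pick-and-place + 5·y_packaging = 50.
This yields shadow prices y_pick-and-place = 7.5, y_packaging = 7.
Reduced cost of sensors: c₃ − yᵀa₃ = 66.5 − (7.5·5 + 7·5) = 66.5 − 72.5 = -6.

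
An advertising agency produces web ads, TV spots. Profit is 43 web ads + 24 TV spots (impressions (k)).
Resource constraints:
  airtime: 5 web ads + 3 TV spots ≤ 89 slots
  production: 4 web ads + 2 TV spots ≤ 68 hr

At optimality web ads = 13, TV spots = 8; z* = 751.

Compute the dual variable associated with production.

4.5

Both airtime and production are binding at x*.
Dual feasibility on the basic columns requires 5·y_airtime + 4·y_production = 43, 3·y_airtime + 2·y_production = 24.
This yields shadow prices y_airtime = 5, y_production = 4.5.
Shadow price of production = 4.5.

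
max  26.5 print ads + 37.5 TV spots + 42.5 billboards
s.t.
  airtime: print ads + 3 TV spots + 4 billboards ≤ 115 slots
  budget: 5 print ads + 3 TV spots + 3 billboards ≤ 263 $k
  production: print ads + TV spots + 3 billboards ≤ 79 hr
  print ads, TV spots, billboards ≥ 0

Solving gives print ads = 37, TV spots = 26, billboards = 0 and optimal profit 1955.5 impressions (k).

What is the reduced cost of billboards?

-4

Check each constraint at x*: airtime 115/115 (tight); budget 263/263 (tight); production 63/79 (slack 16).
Slack constraints have shadow price 0 (complementary slackness).
From A_Bᵀ y = c: 1·y_airtime + 5·y_budget = 26.5; 3·y_airtime + 3·y_budget = 37.5.
Solving: y_airtime = 9, y_budget = 3.5.
Reduced cost of billboards: c₃ − yᵀa₃ = 42.5 − (9·4 + 3.5·3) = 42.5 − 46.5 = -4.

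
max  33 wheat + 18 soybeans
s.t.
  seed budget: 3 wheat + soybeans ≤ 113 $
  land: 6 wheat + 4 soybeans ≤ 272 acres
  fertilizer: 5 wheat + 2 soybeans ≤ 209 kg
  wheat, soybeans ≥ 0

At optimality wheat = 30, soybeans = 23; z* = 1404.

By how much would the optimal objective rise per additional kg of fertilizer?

0

At the optimum: seed budget uses 113 of 113 (binding); land uses 272 of 272 (binding); fertilizer uses 196 of 209 (slack = 13).
Since fertilizer is not tight, its dual is 0.
The binding rows give the dual system: 3·y_seed budget + 6·y_land = 33 and 1·y_seed budget + 4·y_land = 18.
Solving: y_seed budget = 4, y_land = 3.5.
Shadow price of fertilizer = 0.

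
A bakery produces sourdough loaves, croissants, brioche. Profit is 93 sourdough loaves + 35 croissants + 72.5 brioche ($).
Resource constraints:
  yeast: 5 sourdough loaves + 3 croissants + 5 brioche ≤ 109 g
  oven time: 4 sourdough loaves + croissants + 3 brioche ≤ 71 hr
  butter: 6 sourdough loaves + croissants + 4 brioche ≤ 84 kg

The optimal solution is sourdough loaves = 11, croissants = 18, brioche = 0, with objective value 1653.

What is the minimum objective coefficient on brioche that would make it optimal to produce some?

77

Binding: yeast and butter. Non-binding: oven time (9 unused).
Since oven time is not tight, its dual is 0.
From A_Bᵀ y = c: 5·y_yeast + 6·y_butter = 93; 3·y_yeast + 1·y_butter = 35.
Solving: y_yeast = 9, y_butter = 8.
brioche enters the basis when its profit ≥ yᵀa₃ = 9·5 + 8·4 = 77.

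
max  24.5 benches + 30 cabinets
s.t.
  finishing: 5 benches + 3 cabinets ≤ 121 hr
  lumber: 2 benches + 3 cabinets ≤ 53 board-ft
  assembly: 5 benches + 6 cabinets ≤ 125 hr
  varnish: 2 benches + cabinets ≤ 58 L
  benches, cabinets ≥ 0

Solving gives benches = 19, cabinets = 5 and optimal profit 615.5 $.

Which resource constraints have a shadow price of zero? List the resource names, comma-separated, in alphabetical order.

finishing: 110/121 (slack 11)
lumber: 53/53 (binding)
assembly: 125/125 (binding)
varnish: 43/58 (slack 15)
By complementary slackness, a constraint with positive slack has shadow price 0 → finishing, varnish.

finishing, varnish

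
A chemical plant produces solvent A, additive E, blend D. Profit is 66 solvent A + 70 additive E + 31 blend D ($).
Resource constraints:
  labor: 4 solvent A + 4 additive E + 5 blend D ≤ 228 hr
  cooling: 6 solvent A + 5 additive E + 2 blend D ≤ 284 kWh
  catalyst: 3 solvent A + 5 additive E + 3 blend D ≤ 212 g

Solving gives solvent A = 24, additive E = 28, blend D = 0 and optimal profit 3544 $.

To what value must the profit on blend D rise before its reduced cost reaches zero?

34

Check each constraint at x*: labor 208/228 (slack 20); cooling 284/284 (tight); catalyst 212/212 (tight).
Slack constraints have shadow price 0 (complementary slackness).
The binding rows give the dual system: 6·y_cooling + 3·y_catalyst = 66 and 5·y_cooling + 5·y_catalyst = 70.
→ y_cooling = 8 and y_catalyst = 6.
blend D enters the basis when its profit ≥ yᵀa₃ = 8·2 + 6·3 = 34.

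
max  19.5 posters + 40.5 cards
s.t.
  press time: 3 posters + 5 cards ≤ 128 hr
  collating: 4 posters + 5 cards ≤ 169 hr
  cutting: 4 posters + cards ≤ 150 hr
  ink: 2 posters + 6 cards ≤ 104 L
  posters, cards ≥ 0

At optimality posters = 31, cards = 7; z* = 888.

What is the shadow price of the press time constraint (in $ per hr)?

4.5

Binding: press time and ink. Non-binding: collating (10 unused), cutting (19 unused).
By complementary slackness, y = 0 for the non-binding constraints.
The binding rows give the dual system: 3·y_press time + 2·y_ink = 19.5 and 5·y_press time + 6·y_ink = 40.5.
Solving: y_press time = 4.5, y_ink = 3.
Shadow price of press time = 4.5.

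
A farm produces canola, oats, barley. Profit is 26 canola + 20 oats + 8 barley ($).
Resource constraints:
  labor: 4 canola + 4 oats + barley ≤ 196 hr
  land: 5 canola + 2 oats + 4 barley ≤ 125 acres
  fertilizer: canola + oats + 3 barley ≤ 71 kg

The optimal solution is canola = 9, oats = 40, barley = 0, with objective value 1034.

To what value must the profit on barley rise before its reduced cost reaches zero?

Check each constraint at x*: labor 196/196 (tight); land 125/125 (tight); fertilizer 49/71 (slack 22).
Since fertilizer is not tight, its dual is 0.
From A_Bᵀ y = c: 4·y_labor + 5·y_land = 26; 4·y_labor + 2·y_land = 20.
→ y_labor = 4 and y_land = 2.
barley enters the basis when its profit ≥ yᵀa₃ = 4·1 + 2·4 = 12.

12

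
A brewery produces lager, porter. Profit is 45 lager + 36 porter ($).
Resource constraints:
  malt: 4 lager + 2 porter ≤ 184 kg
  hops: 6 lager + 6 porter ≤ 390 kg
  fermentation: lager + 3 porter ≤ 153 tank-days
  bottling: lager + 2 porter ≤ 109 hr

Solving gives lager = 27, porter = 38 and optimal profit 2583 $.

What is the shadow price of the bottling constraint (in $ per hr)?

Binding: malt and hops. Non-binding: fermentation (12 unused), bottling (6 unused).
Slack constraints have shadow price 0 (complementary slackness).
From A_Bᵀ y = c: 4·y_malt + 6·y_hops = 45; 2·y_malt + 6·y_hops = 36.
→ y_malt = 4.5 and y_hops = 4.5.
Shadow price of bottling = 0.

0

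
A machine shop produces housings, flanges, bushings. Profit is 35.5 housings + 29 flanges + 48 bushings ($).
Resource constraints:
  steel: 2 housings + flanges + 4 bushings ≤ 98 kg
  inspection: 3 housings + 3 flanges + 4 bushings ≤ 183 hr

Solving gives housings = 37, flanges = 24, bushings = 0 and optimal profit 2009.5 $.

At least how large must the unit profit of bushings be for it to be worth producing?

56

At the optimum: steel uses 98 of 98 (binding); inspection uses 183 of 183 (binding).
Dual feasibility on the basic columns requires 2·y_steel + 3·y_inspection = 35.5, 1·y_steel + 3·y_inspection = 29.
This yields shadow prices y_steel = 6.5, y_inspection = 7.5.
bushings enters the basis when its profit ≥ yᵀa₃ = 6.5·4 + 7.5·4 = 56.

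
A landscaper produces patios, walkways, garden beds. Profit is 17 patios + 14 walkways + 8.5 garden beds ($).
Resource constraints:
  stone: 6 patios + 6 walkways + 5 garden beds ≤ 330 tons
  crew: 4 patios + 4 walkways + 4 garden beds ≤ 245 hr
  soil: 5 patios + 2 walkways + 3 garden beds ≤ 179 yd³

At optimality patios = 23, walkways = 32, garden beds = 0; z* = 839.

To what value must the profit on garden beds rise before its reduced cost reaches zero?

13

Binding: stone and soil. Non-binding: crew (25 unused).
Slack constraints have shadow price 0 (complementary slackness).
Dual feasibility on the basic columns requires 6·y_stone + 5·y_soil = 17, 6·y_stone + 2·y_soil = 14.
This yields shadow prices y_stone = 2, y_soil = 1.
garden beds enters the basis when its profit ≥ yᵀa₃ = 2·5 + 1·3 = 13.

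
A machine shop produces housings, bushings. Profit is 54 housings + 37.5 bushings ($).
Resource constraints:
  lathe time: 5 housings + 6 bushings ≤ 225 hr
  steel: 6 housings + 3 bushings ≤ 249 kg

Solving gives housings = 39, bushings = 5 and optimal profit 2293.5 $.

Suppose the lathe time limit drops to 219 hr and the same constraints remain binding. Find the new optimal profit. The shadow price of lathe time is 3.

Δb = -6, so new z* = 2293.5 + (3)·(-6) = 2293.5 − 18 = 2275.5.

2275.5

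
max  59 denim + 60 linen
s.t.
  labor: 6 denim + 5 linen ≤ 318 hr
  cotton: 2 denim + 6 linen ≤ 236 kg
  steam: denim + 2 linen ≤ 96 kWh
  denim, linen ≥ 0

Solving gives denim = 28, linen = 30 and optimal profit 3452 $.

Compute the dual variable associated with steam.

Binding: labor and cotton. Non-binding: steam (8 unused).
Since steam is not tight, its dual is 0.
From A_Bᵀ y = c: 6·y_labor + 2·y_cotton = 59; 5·y_labor + 6·y_cotton = 60.
This yields shadow prices y_labor = 9, y_cotton = 2.5.
Shadow price of steam = 0.

0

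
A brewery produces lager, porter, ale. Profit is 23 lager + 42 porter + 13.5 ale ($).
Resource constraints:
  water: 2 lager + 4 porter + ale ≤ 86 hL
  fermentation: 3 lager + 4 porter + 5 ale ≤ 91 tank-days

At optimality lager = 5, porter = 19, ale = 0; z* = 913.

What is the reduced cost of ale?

-5

Both water and fermentation are binding at x*.
The binding rows give the dual system: 2·y_water + 3·y_fermentation = 23 and 4·y_water + 4·y_fermentation = 42.
→ y_water = 8.5 and y_fermentation = 2.
Reduced cost of ale: c₃ − yᵀa₃ = 13.5 − (8.5·1 + 2·5) = 13.5 − 18.5 = -5.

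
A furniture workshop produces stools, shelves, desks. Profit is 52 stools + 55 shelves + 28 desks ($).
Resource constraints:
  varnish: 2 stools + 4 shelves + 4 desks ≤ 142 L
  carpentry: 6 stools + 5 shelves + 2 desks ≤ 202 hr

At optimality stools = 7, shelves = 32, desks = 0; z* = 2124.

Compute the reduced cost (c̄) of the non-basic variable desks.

Both varnish and carpentry are binding at x*.
Dual feasibility on the basic columns requires 2·y_varnish + 6·y_carpentry = 52, 4·y_varnish + 5·y_carpentry = 55.
Solving: y_varnish = 5, y_carpentry = 7.
Reduced cost of desks: c₃ − yᵀa₃ = 28 − (5·4 + 7·2) = 28 − 34 = -6.

-6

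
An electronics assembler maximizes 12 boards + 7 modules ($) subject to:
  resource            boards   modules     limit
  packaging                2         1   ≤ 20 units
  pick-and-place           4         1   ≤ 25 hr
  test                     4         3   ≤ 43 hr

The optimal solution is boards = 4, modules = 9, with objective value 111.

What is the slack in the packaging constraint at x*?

3

packaging used = 2·4 + 1·9 = 17; slack = 20 − 17 = 3.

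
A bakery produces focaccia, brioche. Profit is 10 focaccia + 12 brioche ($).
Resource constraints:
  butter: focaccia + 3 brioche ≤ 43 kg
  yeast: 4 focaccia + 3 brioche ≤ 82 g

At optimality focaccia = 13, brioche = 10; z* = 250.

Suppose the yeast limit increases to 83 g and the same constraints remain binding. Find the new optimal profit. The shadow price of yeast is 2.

Δb = 1, so new z* = 250 + (2)·(1) = 250 + 2 = 252.

252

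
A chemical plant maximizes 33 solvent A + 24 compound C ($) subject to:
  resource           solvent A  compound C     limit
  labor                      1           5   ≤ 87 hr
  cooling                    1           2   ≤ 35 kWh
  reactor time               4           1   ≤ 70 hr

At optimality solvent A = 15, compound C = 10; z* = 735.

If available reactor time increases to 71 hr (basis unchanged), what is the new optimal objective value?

741

At the optimum: labor uses 65 of 87 (slack = 22); cooling uses 35 of 35 (binding); reactor time uses 70 of 70 (binding).
Slack constraints have shadow price 0 (complementary slackness).
Dual feasibility on the basic columns requires 1·y_cooling + 4·y_reactor time = 33, 2·y_cooling + 1·y_reactor time = 24.
This yields shadow prices y_cooling = 9, y_reactor time = 6.
Δz = y_reactor time·Δb = 6 × (1) = 6, so new z* = 735 + 6 = 741.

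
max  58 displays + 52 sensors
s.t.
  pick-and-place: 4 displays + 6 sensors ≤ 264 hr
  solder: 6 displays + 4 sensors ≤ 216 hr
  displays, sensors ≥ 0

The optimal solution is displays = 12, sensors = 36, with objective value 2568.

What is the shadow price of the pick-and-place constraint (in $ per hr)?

4

Both pick-and-place and solder are binding at x*.
Dual feasibility on the basic columns requires 4·y_pick-and-place + 6·y_solder = 58, 6·y_pick-and-place + 4·y_solder = 52.
This yields shadow prices y_pick-and-place = 4, y_solder = 7.
Shadow price of pick-and-place = 4.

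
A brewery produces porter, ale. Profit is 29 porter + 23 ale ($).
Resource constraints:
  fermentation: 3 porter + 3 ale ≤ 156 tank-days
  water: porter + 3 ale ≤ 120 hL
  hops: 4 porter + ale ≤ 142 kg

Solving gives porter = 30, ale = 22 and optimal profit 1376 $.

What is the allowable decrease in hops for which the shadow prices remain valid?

Binding constraints: fermentation, hops. The basis is B = [[3,3],[4,1]] with det -9.
Per unit decrease in hops, x* moves by d = (-0.3333, 0.3333).
The basis stays optimal until water becomes binding; allowable decrease = 36 kg.

36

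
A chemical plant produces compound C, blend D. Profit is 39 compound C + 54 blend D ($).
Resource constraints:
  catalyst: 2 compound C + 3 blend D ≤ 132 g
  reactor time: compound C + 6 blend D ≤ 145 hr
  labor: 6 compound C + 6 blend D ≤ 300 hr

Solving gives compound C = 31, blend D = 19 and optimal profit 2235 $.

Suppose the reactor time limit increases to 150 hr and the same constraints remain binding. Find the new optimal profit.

Binding: reactor time and labor. Non-binding: catalyst (13 unused).
Since catalyst is not tight, its dual is 0.
Dual feasibility on the basic columns requires 1·y_reactor time + 6·y_labor = 39, 6·y_reactor time + 6·y_labor = 54.
This yields shadow prices y_reactor time = 3, y_labor = 6.
Δz = y_reactor time·Δb = 3 × (5) = 15, so new z* = 2235 + 15 = 2250.

2250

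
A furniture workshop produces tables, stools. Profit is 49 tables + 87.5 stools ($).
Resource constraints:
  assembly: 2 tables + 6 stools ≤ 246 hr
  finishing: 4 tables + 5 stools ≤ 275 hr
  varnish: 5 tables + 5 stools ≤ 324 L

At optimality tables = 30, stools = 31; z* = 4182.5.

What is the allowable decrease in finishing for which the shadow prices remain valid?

70

Binding constraints: assembly, finishing. The basis is B = [[2,6],[4,5]] with det -14.
Per unit decrease in finishing, x* moves by d = (-0.4286, 0.1429).
The basis stays optimal until tables reaches 0; allowable decrease = 70 hr.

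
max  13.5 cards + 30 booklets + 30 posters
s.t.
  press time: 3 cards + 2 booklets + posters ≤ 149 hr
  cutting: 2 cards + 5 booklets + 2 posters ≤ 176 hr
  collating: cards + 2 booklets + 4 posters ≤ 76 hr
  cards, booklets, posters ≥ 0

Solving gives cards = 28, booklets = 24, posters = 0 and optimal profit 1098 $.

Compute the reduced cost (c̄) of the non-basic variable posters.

Binding: cutting and collating. Non-binding: press time (17 unused).
Since press time is not tight, its dual is 0.
Dual feasibility on the basic columns requires 2·y_cutting + 1·y_collating = 13.5, 5·y_cutting + 2·y_collating = 30.
Solving: y_cutting = 3, y_collating = 7.5.
Reduced cost of posters: c₃ − yᵀa₃ = 30 − (3·2 + 7.5·4) = 30 − 36 = -6.

-6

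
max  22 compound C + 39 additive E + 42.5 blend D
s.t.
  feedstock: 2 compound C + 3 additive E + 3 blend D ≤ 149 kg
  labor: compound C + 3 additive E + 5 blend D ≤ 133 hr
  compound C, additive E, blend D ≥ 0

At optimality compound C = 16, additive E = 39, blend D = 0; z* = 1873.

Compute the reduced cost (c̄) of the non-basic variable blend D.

-4.5

Both feedstock and labor are binding at x*.
From A_Bᵀ y = c: 2·y_feedstock + 1·y_labor = 22; 3·y_feedstock + 3·y_labor = 39.
This yields shadow prices y_feedstock = 9, y_labor = 4.
Reduced cost of blend D: c₃ − yᵀa₃ = 42.5 − (9·3 + 4·5) = 42.5 − 47 = -4.5.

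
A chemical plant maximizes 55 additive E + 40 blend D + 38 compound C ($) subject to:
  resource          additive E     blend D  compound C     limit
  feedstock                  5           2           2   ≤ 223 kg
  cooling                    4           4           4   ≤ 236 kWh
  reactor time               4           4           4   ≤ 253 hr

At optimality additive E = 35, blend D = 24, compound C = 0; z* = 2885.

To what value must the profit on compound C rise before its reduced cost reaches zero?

Check each constraint at x*: feedstock 223/223 (tight); cooling 236/236 (tight); reactor time 236/253 (slack 17).
By complementary slackness, y = 0 for the non-binding constraint.
Dual feasibility on the basic columns requires 5·y_feedstock + 4·y_cooling = 55, 2·y_feedstock + 4·y_cooling = 40.
This yields shadow prices y_feedstock = 5, y_cooling = 7.5.
compound C enters the basis when its profit ≥ yᵀa₃ = 5·2 + 7.5·4 = 40.

40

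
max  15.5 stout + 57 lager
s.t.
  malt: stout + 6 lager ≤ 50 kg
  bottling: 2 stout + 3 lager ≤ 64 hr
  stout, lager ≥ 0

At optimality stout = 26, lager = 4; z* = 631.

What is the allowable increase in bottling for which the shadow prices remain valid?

36

Binding constraints: malt, bottling. The basis is B = [[1,6],[2,3]] with det -9.
Per unit increase in bottling, x* moves by d = (0.6667, -0.1111).
The basis stays optimal until lager reaches 0; allowable increase = 36 hr.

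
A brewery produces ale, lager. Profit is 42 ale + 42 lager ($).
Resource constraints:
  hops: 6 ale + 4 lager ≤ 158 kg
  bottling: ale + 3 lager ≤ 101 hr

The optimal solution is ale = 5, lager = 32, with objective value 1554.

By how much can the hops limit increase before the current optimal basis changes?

448

Binding constraints: hops, bottling. The basis is B = [[6,4],[1,3]] with det 14.
Per unit increase in hops, x* moves by d = (0.2143, -0.0714).
The basis stays optimal until lager reaches 0; allowable increase = 448 kg.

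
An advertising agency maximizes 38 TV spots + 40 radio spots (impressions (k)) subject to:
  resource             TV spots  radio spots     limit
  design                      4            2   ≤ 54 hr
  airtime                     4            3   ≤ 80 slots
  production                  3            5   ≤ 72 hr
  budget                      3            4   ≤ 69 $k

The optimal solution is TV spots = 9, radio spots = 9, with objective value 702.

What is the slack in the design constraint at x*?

design used = 4·9 + 2·9 = 54; slack = 54 − 54 = 0.

0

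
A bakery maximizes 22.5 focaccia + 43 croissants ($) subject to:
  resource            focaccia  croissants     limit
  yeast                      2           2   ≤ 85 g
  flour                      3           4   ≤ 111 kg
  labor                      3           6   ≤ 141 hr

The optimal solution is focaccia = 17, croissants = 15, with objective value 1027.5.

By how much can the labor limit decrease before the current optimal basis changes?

Binding constraints: flour, labor. The basis is B = [[3,4],[3,6]] with det 6.
Per unit decrease in labor, x* moves by d = (0.6667, -0.5).
The basis stays optimal until croissants reaches 0; allowable decrease = 30 hr.

30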